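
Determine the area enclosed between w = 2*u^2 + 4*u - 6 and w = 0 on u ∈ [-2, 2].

The difference (2*u^2 + 4*u - 6) - (0) = 2*u^2 + 4*u - 6 changes sign at u = 1 inside [-2, 2], so split the integral there.
∫[-2,1] (2*u^2 + 4*u - 6) du = -18; the area of that piece is 18.
∫[1,2] (2*u^2 + 4*u - 6) du = 14/3.
Total area = 18 + 14/3 = 68/3.

68/3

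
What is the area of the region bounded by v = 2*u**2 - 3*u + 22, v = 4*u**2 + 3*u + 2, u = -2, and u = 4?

308/3

The difference (2*u**2 - 3*u + 22) - (4*u**2 + 3*u + 2) = -2*u**2 - 6*u + 20 changes sign at u = 2 inside [-2, 4], so split the integral there.
∫[-2,2] (-2*u**2 - 6*u + 20) du = 208/3.
∫[2,4] (-2*u**2 - 6*u + 20) du = -100/3; the area of that piece is 100/3.
Total area = 208/3 + 100/3 = 308/3.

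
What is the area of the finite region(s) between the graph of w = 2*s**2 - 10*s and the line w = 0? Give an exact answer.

The curve meets the s-axis where 2*s**2 - 10*s = 0, i.e. 2*s*(s - 5) = 0, at s = 0, 5.
On [0, 5] the curve lies below the axis; ∫[0,5] (2*s**2 - 10*s) ds = -125/3, giving area 125/3.

125/3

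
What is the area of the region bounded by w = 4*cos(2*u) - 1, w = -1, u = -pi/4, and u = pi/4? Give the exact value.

On [-pi/4, pi/4], (4*cos(2*u) - 1) - (-1) = 4*cos(2*u) is ≥ 0 throughout, so the area is a single integral of |4*cos(2*u)|.
∫[-pi/4,pi/4] (4*cos(2*u)) du = 4.

4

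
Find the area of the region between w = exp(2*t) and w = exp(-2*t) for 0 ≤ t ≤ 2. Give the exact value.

On [0, 2], (exp(2*t)) - (exp(-2*t)) = exp(2*t) - exp(-2*t) is ≥ 0 throughout, so the area is a single integral of |exp(2*t) - exp(-2*t)|.
∫[0,2] (exp(2*t) - exp(-2*t)) dt = -1 + exp(-4)/2 + exp(4)/2.

-1 + exp(-4)/2 + exp(4)/2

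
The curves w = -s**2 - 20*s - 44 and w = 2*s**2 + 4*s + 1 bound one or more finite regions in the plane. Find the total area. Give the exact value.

Set the curves equal: -s**2 - 20*s - 44 = 2*s**2 + 4*s + 1, so -3*s**2 - 24*s - 45 = 0, which factors as -3*(s + 3)*(s + 5) = 0. The curves meet at s = -5, -3.
On [-5, -3], w = -s**2 - 20*s - 44 is on top; that piece has area ∫[-5,-3] (-3*s**2 - 24*s - 45) ds = 4.

4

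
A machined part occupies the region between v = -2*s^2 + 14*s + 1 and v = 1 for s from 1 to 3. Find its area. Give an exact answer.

On [1, 3], (-2*s^2 + 14*s + 1) - (1) = -2*s^2 + 14*s is ≥ 0 throughout, so the area is a single integral of |-2*s^2 + 14*s|.
∫[1,3] (-2*s^2 + 14*s) ds = 116/3.

116/3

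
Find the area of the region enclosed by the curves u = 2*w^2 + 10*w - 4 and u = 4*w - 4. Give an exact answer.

Both boundary curves give u as a function of w, so integrate with respect to w. Setting them equal: 2*w^2 + 6*w = 0, i.e. 2*w*(w + 3) = 0, so they meet at w = -3, 0.
For w in [-3, 0], u = 2*w^2 + 10*w - 4 is on the left; area = ∫[-3,0] (-(2*w^2 + 6*w)) dw = 9.

9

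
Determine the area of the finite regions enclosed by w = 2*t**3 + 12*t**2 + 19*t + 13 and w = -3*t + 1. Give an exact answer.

Set the curves equal: 2*t**3 + 12*t**2 + 19*t + 13 = -3*t + 1, so 2*t**3 + 12*t**2 + 22*t + 12 = 0, which factors as 2*(t + 1)*(t + 2)*(t + 3) = 0. The curves meet at t = -3, -2, -1.
On [-3, -2], w = 2*t**3 + 12*t**2 + 19*t + 13 is on top; that piece has area ∫[-3,-2] (2*t**3 + 12*t**2 + 22*t + 12) dt = 1/2.
On [-2, -1], w = -3*t + 1 is on top; that piece has area ∫[-2,-1] (-(2*t**3 + 12*t**2 + 22*t + 12)) dt = 1/2.
Total enclosed area = 1/2 + 1/2 = 1.

1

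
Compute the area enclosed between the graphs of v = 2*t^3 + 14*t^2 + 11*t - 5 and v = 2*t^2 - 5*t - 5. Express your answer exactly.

Set the curves equal: 2*t^3 + 14*t^2 + 11*t - 5 = 2*t^2 - 5*t - 5, so 2*t^3 + 12*t^2 + 16*t = 0, which factors as 2*t*(t + 2)*(t + 4) = 0. The curves meet at t = -4, -2, 0.
On [-4, -2], v = 2*t^3 + 14*t^2 + 11*t - 5 is on top; that piece has area ∫[-4,-2] (2*t^3 + 12*t^2 + 16*t) dt = 8.
On [-2, 0], v = 2*t^2 - 5*t - 5 is on top; that piece has area ∫[-2,0] (-(2*t^3 + 12*t^2 + 16*t)) dt = 8.
Total enclosed area = 8 + 8 = 16.

16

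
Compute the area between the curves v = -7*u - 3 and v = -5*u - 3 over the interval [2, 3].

On [2, 3], (-7*u - 3) - (-5*u - 3) = -2*u is ≤ 0 throughout, so the area is a single integral of |-2*u|.
∫[2,3] (-2*u) du = -5; the area of that piece is 5.

5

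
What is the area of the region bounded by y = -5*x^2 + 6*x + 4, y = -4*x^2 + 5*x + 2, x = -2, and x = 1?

31/6

The difference (-5*x^2 + 6*x + 4) - (-4*x^2 + 5*x + 2) = -x^2 + x + 2 changes sign at x = -1 inside [-2, 1], so split the integral there.
∫[-2,-1] (-x^2 + x + 2) dx = -11/6; the area of that piece is 11/6.
∫[-1,1] (-x^2 + x + 2) dx = 10/3.
Total area = 11/6 + 10/3 = 31/6.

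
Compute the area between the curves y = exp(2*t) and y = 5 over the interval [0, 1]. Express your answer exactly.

The difference (exp(2*t)) - (5) = exp(2*t) - 5 changes sign at t = log(5)/2 inside [0, 1], so split the integral there.
∫[0,log(5)/2] (exp(2*t) - 5) dt = 2 - 5*log(5)/2; the area of that piece is -2 + 5*log(5)/2.
∫[log(5)/2,1] (exp(2*t) - 5) dt = -15/2 + exp(2)/2 + 5*log(5)/2.
Total area = (-2 + 5*log(5)/2) + (-15/2 + exp(2)/2 + 5*log(5)/2) = -19/2 + exp(2)/2 + 5*log(5).

-19/2 + exp(2)/2 + 5*log(5)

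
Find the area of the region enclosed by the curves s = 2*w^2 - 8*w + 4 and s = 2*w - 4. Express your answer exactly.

9

Both boundary curves give s as a function of w, so integrate with respect to w. Setting them equal: 2*w^2 - 10*w + 8 = 0, i.e. 2*(w - 4)*(w - 1) = 0, so they meet at w = 1, 4.
For w in [1, 4], s = 2*w^2 - 8*w + 4 is on the left; area = ∫[1,4] (-(2*w^2 - 10*w + 8)) dw = 9.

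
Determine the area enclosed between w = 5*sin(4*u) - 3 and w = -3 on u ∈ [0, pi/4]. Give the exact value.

5/2

On [0, pi/4], (5*sin(4*u) - 3) - (-3) = 5*sin(4*u) is ≥ 0 throughout, so the area is a single integral of |5*sin(4*u)|.
∫[0,pi/4] (5*sin(4*u)) du = 5/2.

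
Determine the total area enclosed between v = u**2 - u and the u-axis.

1/6

The curve meets the u-axis where u**2 - u = 0, i.e. u*(u - 1) = 0, at u = 0, 1.
On [0, 1] the curve lies below the axis; ∫[0,1] (u**2 - u) du = -1/6, giving area 1/6.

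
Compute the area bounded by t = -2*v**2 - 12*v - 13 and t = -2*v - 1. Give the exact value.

1/3

Both boundary curves give t as a function of v, so integrate with respect to v. Setting them equal: -2*v**2 - 10*v - 12 = 0, i.e. -2*(v + 2)*(v + 3) = 0, so they meet at v = -3, -2.
For v in [-3, -2], t = -2*v**2 - 12*v - 13 is on the right; area = ∫[-3,-2] (-2*v**2 - 10*v - 12) dv = 1/3.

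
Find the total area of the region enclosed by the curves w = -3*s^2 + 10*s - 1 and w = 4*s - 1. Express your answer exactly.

4

Set the curves equal: -3*s^2 + 10*s - 1 = 4*s - 1, so -3*s^2 + 6*s = 0, which factors as -3*s*(s - 2) = 0. The curves meet at s = 0, 2.
On [0, 2], w = -3*s^2 + 10*s - 1 is on top; that piece has area ∫[0,2] (-3*s^2 + 6*s) ds = 4.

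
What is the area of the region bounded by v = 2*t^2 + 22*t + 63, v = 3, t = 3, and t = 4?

485/3

On [3, 4], (2*t^2 + 22*t + 63) - (3) = 2*t^2 + 22*t + 60 is ≥ 0 throughout, so the area is a single integral of |2*t^2 + 22*t + 60|.
∫[3,4] (2*t^2 + 22*t + 60) dt = 485/3.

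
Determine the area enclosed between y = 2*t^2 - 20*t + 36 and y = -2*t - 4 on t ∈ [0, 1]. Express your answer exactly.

On [0, 1], (2*t^2 - 20*t + 36) - (-2*t - 4) = 2*t^2 - 18*t + 40 is ≥ 0 throughout, so the area is a single integral of |2*t^2 - 18*t + 40|.
∫[0,1] (2*t^2 - 18*t + 40) dt = 95/3.

95/3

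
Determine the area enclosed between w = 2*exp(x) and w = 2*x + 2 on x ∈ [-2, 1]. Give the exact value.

-3 - 2*exp(-2) + 2*exp(1)

On [-2, 1], (2*exp(x)) - (2*x + 2) = -2*x + 2*exp(x) - 2 is ≥ 0 throughout, so the area is a single integral of |-2*x + 2*exp(x) - 2|.
∫[-2,1] (-2*x + 2*exp(x) - 2) dx = -3 - 2*exp(-2) + 2*exp(1).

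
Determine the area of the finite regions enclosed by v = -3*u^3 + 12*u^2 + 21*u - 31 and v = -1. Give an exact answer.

Set the curves equal: -3*u^3 + 12*u^2 + 21*u - 31 = -1, so -3*u^3 + 12*u^2 + 21*u - 30 = 0, which factors as -3*(u - 5)*(u - 1)*(u + 2) = 0. The curves meet at u = -2, 1, 5.
On [-2, 1], v = -1 is on top; that piece has area ∫[-2,1] (-(-3*u^3 + 12*u^2 + 21*u - 30)) du = 297/4.
On [1, 5], v = -3*u^3 + 12*u^2 + 21*u - 31 is on top; that piece has area ∫[1,5] (-3*u^3 + 12*u^2 + 21*u - 30) du = 160.
Total enclosed area = 297/4 + 160 = 937/4.

937/4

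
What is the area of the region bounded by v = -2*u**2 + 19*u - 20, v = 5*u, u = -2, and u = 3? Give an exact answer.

93

The difference (-2*u**2 + 19*u - 20) - (5*u) = -2*u**2 + 14*u - 20 changes sign at u = 2 inside [-2, 3], so split the integral there.
∫[-2,2] (-2*u**2 + 14*u - 20) du = -272/3; the area of that piece is 272/3.
∫[2,3] (-2*u**2 + 14*u - 20) du = 7/3.
Total area = 272/3 + 7/3 = 93.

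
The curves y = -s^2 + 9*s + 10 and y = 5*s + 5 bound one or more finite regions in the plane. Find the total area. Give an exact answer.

36

Set the curves equal: -s^2 + 9*s + 10 = 5*s + 5, so -s^2 + 4*s + 5 = 0, which factors as -(s - 5)*(s + 1) = 0. The curves meet at s = -1, 5.
On [-1, 5], y = -s^2 + 9*s + 10 is on top; that piece has area ∫[-1,5] (-s^2 + 4*s + 5) ds = 36.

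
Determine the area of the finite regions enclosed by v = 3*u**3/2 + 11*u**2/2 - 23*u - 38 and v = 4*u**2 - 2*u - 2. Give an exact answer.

Set the curves equal: 3*u**3/2 + 11*u**2/2 - 23*u - 38 = 4*u**2 - 2*u - 2, so 3*u**3/2 + 3*u**2/2 - 21*u - 36 = 0, which factors as 3*(u - 4)*(u + 2)*(u + 3)/2 = 0. The curves meet at u = -3, -2, 4.
On [-3, -2], v = 3*u**3/2 + 11*u**2/2 - 23*u - 38 is on top; that piece has area ∫[-3,-2] (3*u**3/2 + 3*u**2/2 - 21*u - 36) du = 13/8.
On [-2, 4], v = 4*u**2 - 2*u - 2 is on top; that piece has area ∫[-2,4] (-(3*u**3/2 + 3*u**2/2 - 21*u - 36)) du = 216.
Total enclosed area = 13/8 + 216 = 1741/8.

1741/8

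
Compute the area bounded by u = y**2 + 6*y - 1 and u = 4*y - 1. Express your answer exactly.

Both boundary curves give u as a function of y, so integrate with respect to y. Setting them equal: y**2 + 2*y = 0, i.e. y*(y + 2) = 0, so they meet at y = -2, 0.
For y in [-2, 0], u = y**2 + 6*y - 1 is on the left; area = ∫[-2,0] (-(y**2 + 2*y)) dy = 4/3.

4/3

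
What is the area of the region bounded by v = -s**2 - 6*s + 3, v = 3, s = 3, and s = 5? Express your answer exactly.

On [3, 5], (-s**2 - 6*s + 3) - (3) = -s**2 - 6*s is ≤ 0 throughout, so the area is a single integral of |-s**2 - 6*s|.
∫[3,5] (-s**2 - 6*s) ds = -242/3; the area of that piece is 242/3.

242/3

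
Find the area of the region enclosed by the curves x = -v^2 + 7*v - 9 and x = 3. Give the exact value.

Both boundary curves give x as a function of v, so integrate with respect to v. Setting them equal: -v^2 + 7*v - 12 = 0, i.e. -(v - 4)*(v - 3) = 0, so they meet at v = 3, 4.
For v in [3, 4], x = -v^2 + 7*v - 9 is on the right; area = ∫[3,4] (-v^2 + 7*v - 12) dv = 1/6.

1/6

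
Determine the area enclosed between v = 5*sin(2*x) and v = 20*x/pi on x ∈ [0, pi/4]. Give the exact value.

On [0, pi/4], (5*sin(2*x)) - (20*x/pi) = -20*x/pi + 5*sin(2*x) is ≥ 0 throughout, so the area is a single integral of |-20*x/pi + 5*sin(2*x)|.
∫[0,pi/4] (-20*x/pi + 5*sin(2*x)) dx = 5/2 - 5*pi/8.

5/2 - 5*pi/8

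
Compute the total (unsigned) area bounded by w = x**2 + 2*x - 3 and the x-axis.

The curve meets the x-axis where x**2 + 2*x - 3 = 0, i.e. (x - 1)*(x + 3) = 0, at x = -3, 1.
On [-3, 1] the curve lies below the axis; ∫[-3,1] (x**2 + 2*x - 3) dx = -32/3, giving area 32/3.

32/3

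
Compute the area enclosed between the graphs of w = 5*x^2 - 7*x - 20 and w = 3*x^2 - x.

343/3

Set the curves equal: 5*x^2 - 7*x - 20 = 3*x^2 - x, so 2*x^2 - 6*x - 20 = 0, which factors as 2*(x - 5)*(x + 2) = 0. The curves meet at x = -2, 5.
On [-2, 5], w = 3*x^2 - x is on top; that piece has area ∫[-2,5] (-(2*x^2 - 6*x - 20)) dx = 343/3.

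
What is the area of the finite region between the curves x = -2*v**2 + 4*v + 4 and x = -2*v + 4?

9

Both boundary curves give x as a function of v, so integrate with respect to v. Setting them equal: -2*v**2 + 6*v = 0, i.e. -2*v*(v - 3) = 0, so they meet at v = 0, 3.
For v in [0, 3], x = -2*v**2 + 4*v + 4 is on the right; area = ∫[0,3] (-2*v**2 + 6*v) dv = 9.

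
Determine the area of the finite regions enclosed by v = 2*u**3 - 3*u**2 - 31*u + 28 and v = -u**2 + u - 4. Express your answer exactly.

Set the curves equal: 2*u**3 - 3*u**2 - 31*u + 28 = -u**2 + u - 4, so 2*u**3 - 2*u**2 - 32*u + 32 = 0, which factors as 2*(u - 4)*(u - 1)*(u + 4) = 0. The curves meet at u = -4, 1, 4.
On [-4, 1], v = 2*u**3 - 3*u**2 - 31*u + 28 is on top; that piece has area ∫[-4,1] (2*u**3 - 2*u**2 - 32*u + 32) du = 1375/6.
On [1, 4], v = -u**2 + u - 4 is on top; that piece has area ∫[1,4] (-(2*u**3 - 2*u**2 - 32*u + 32)) du = 117/2.
Total enclosed area = 1375/6 + 117/2 = 863/3.

863/3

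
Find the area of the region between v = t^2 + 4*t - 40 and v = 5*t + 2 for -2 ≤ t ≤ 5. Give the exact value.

On [-2, 5], (t^2 + 4*t - 40) - (5*t + 2) = t^2 - t - 42 is ≤ 0 throughout, so the area is a single integral of |t^2 - t - 42|.
∫[-2,5] (t^2 - t - 42) dt = -1561/6; the area of that piece is 1561/6.

1561/6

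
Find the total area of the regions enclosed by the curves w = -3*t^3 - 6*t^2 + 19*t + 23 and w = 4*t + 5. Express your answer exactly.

Set the curves equal: -3*t^3 - 6*t^2 + 19*t + 23 = 4*t + 5, so -3*t^3 - 6*t^2 + 15*t + 18 = 0, which factors as -3*(t - 2)*(t + 1)*(t + 3) = 0. The curves meet at t = -3, -1, 2.
On [-3, -1], w = 4*t + 5 is on top; that piece has area ∫[-3,-1] (-(-3*t^3 - 6*t^2 + 15*t + 18)) dt = 16.
On [-1, 2], w = -3*t^3 - 6*t^2 + 19*t + 23 is on top; that piece has area ∫[-1,2] (-3*t^3 - 6*t^2 + 15*t + 18) dt = 189/4.
Total enclosed area = 16 + 189/4 = 253/4.

253/4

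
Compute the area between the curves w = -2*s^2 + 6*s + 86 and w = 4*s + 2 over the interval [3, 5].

356/3

On [3, 5], (-2*s^2 + 6*s + 86) - (4*s + 2) = -2*s^2 + 2*s + 84 is ≥ 0 throughout, so the area is a single integral of |-2*s^2 + 2*s + 84|.
∫[3,5] (-2*s^2 + 2*s + 84) ds = 356/3.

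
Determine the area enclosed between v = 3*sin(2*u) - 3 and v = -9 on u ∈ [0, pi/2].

3 + 3*pi

On [0, pi/2], (3*sin(2*u) - 3) - (-9) = 3*sin(2*u) + 6 is ≥ 0 throughout, so the area is a single integral of |3*sin(2*u) + 6|.
∫[0,pi/2] (3*sin(2*u) + 6) du = 3 + 3*pi.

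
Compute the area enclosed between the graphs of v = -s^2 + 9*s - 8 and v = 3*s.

Set the curves equal: -s^2 + 9*s - 8 = 3*s, so -s^2 + 6*s - 8 = 0, which factors as -(s - 4)*(s - 2) = 0. The curves meet at s = 2, 4.
On [2, 4], v = -s^2 + 9*s - 8 is on top; that piece has area ∫[2,4] (-s^2 + 6*s - 8) ds = 4/3.

4/3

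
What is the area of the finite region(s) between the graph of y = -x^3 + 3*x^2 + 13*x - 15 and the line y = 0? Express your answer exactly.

128

The curve meets the x-axis where -x^3 + 3*x^2 + 13*x - 15 = 0, i.e. -(x - 5)*(x - 1)*(x + 3) = 0, at x = -3, 1, 5.
On [-3, 1] the curve lies below the axis; ∫[-3,1] (-x^3 + 3*x^2 + 13*x - 15) dx = -64, giving area 64.
On [1, 5] the curve lies above the axis; ∫[1,5] (-x^3 + 3*x^2 + 13*x - 15) dx = 64, giving area 64.
Total area = 64 + 64 = 128.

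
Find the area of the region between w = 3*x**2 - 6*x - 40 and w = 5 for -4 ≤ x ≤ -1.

53

The difference (3*x**2 - 6*x - 40) - (5) = 3*x**2 - 6*x - 45 changes sign at x = -3 inside [-4, -1], so split the integral there.
∫[-4,-3] (3*x**2 - 6*x - 45) dx = 13.
∫[-3,-1] (3*x**2 - 6*x - 45) dx = -40; the area of that piece is 40.
Total area = 13 + 40 = 53.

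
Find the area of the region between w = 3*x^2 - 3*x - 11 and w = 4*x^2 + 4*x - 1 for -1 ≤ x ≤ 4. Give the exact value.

On [-1, 4], (3*x^2 - 3*x - 11) - (4*x^2 + 4*x - 1) = -x^2 - 7*x - 10 is ≤ 0 throughout, so the area is a single integral of |-x^2 - 7*x - 10|.
∫[-1,4] (-x^2 - 7*x - 10) dx = -745/6; the area of that piece is 745/6.

745/6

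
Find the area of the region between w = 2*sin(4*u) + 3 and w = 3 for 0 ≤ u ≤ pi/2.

The difference (2*sin(4*u) + 3) - (3) = 2*sin(4*u) changes sign at u = pi/4 inside [0, pi/2], so split the integral there.
∫[0,pi/4] (2*sin(4*u)) du = 1.
∫[pi/4,pi/2] (2*sin(4*u)) du = -1; the area of that piece is 1.
Total area = 1 + 1 = 2.

2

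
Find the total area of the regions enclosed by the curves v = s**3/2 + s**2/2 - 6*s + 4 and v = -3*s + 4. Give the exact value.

253/24

Set the curves equal: s**3/2 + s**2/2 - 6*s + 4 = -3*s + 4, so s**3/2 + s**2/2 - 3*s = 0, which factors as s*(s - 2)*(s + 3)/2 = 0. The curves meet at s = -3, 0, 2.
On [-3, 0], v = s**3/2 + s**2/2 - 6*s + 4 is on top; that piece has area ∫[-3,0] (s**3/2 + s**2/2 - 3*s) ds = 63/8.
On [0, 2], v = -3*s + 4 is on top; that piece has area ∫[0,2] (-(s**3/2 + s**2/2 - 3*s)) ds = 8/3.
Total enclosed area = 63/8 + 8/3 = 253/24.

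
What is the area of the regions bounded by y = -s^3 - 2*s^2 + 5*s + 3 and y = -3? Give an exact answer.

Set the curves equal: -s^3 - 2*s^2 + 5*s + 3 = -3, so -s^3 - 2*s^2 + 5*s + 6 = 0, which factors as -(s - 2)*(s + 1)*(s + 3) = 0. The curves meet at s = -3, -1, 2.
On [-3, -1], y = -3 is on top; that piece has area ∫[-3,-1] (-(-s^3 - 2*s^2 + 5*s + 6)) ds = 16/3.
On [-1, 2], y = -s^3 - 2*s^2 + 5*s + 3 is on top; that piece has area ∫[-1,2] (-s^3 - 2*s^2 + 5*s + 6) ds = 63/4.
Total enclosed area = 16/3 + 63/4 = 253/12.

253/12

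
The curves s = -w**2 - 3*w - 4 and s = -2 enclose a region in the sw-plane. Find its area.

Both boundary curves give s as a function of w, so integrate with respect to w. Setting them equal: -w**2 - 3*w - 2 = 0, i.e. -(w + 1)*(w + 2) = 0, so they meet at w = -2, -1.
For w in [-2, -1], s = -w**2 - 3*w - 4 is on the right; area = ∫[-2,-1] (-w**2 - 3*w - 2) dw = 1/6.

1/6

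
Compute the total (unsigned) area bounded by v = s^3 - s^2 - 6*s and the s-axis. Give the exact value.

253/12

The curve meets the s-axis where s^3 - s^2 - 6*s = 0, i.e. s*(s - 3)*(s + 2) = 0, at s = -2, 0, 3.
On [-2, 0] the curve lies above the axis; ∫[-2,0] (s^3 - s^2 - 6*s) ds = 16/3, giving area 16/3.
On [0, 3] the curve lies below the axis; ∫[0,3] (s^3 - s^2 - 6*s) ds = -63/4, giving area 63/4.
Total area = 16/3 + 63/4 = 253/12.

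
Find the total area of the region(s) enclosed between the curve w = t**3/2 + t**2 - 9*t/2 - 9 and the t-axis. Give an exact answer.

The curve meets the t-axis where t**3/2 + t**2 - 9*t/2 - 9 = 0, i.e. (t - 3)*(t + 2)*(t + 3)/2 = 0, at t = -3, -2, 3.
On [-3, -2] the curve lies above the axis; ∫[-3,-2] (t**3/2 + t**2 - 9*t/2 - 9) dt = 11/24, giving area 11/24.
On [-2, 3] the curve lies below the axis; ∫[-2,3] (t**3/2 + t**2 - 9*t/2 - 9) dt = -875/24, giving area 875/24.
Total area = 11/24 + 875/24 = 443/12.

443/12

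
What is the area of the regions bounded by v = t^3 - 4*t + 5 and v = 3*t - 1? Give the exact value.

131/4

Set the curves equal: t^3 - 4*t + 5 = 3*t - 1, so t^3 - 7*t + 6 = 0, which factors as (t - 2)*(t - 1)*(t + 3) = 0. The curves meet at t = -3, 1, 2.
On [-3, 1], v = t^3 - 4*t + 5 is on top; that piece has area ∫[-3,1] (t^3 - 7*t + 6) dt = 32.
On [1, 2], v = 3*t - 1 is on top; that piece has area ∫[1,2] (-(t^3 - 7*t + 6)) dt = 3/4.
Total enclosed area = 32 + 3/4 = 131/4.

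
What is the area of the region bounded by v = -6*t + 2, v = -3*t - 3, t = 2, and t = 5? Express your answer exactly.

On [2, 5], (-6*t + 2) - (-3*t - 3) = -3*t + 5 is ≤ 0 throughout, so the area is a single integral of |-3*t + 5|.
∫[2,5] (-3*t + 5) dt = -33/2; the area of that piece is 33/2.

33/2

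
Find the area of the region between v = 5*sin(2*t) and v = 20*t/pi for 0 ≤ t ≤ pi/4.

5/2 - 5*pi/8

On [0, pi/4], (5*sin(2*t)) - (20*t/pi) = -20*t/pi + 5*sin(2*t) is ≥ 0 throughout, so the area is a single integral of |-20*t/pi + 5*sin(2*t)|.
∫[0,pi/4] (-20*t/pi + 5*sin(2*t)) dt = 5/2 - 5*pi/8.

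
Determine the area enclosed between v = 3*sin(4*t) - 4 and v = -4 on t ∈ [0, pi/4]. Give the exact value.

3/2

On [0, pi/4], (3*sin(4*t) - 4) - (-4) = 3*sin(4*t) is ≥ 0 throughout, so the area is a single integral of |3*sin(4*t)|.
∫[0,pi/4] (3*sin(4*t)) dt = 3/2.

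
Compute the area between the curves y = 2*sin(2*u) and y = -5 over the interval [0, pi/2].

2 + 5*pi/2

On [0, pi/2], (2*sin(2*u)) - (-5) = 2*sin(2*u) + 5 is ≥ 0 throughout, so the area is a single integral of |2*sin(2*u) + 5|.
∫[0,pi/2] (2*sin(2*u) + 5) du = 2 + 5*pi/2.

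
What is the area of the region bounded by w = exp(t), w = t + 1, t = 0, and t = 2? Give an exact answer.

-5 + exp(2)

On [0, 2], (exp(t)) - (t + 1) = -t + exp(t) - 1 is ≥ 0 throughout, so the area is a single integral of |-t + exp(t) - 1|.
∫[0,2] (-t + exp(t) - 1) dt = -5 + exp(2).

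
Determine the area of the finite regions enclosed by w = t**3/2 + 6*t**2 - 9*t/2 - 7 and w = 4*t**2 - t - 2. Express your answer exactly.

937/24

Set the curves equal: t**3/2 + 6*t**2 - 9*t/2 - 7 = 4*t**2 - t - 2, so t**3/2 + 2*t**2 - 7*t/2 - 5 = 0, which factors as (t - 2)*(t + 1)*(t + 5)/2 = 0. The curves meet at t = -5, -1, 2.
On [-5, -1], w = t**3/2 + 6*t**2 - 9*t/2 - 7 is on top; that piece has area ∫[-5,-1] (t**3/2 + 2*t**2 - 7*t/2 - 5) dt = 80/3.
On [-1, 2], w = 4*t**2 - t - 2 is on top; that piece has area ∫[-1,2] (-(t**3/2 + 2*t**2 - 7*t/2 - 5)) dt = 99/8.
Total enclosed area = 80/3 + 99/8 = 937/24.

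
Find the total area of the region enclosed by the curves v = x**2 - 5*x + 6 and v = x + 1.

Set the curves equal: x**2 - 5*x + 6 = x + 1, so x**2 - 6*x + 5 = 0, which factors as (x - 5)*(x - 1) = 0. The curves meet at x = 1, 5.
On [1, 5], v = x + 1 is on top; that piece has area ∫[1,5] (-(x**2 - 6*x + 5)) dx = 32/3.

32/3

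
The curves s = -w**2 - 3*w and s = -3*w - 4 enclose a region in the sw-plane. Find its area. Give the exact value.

Both boundary curves give s as a function of w, so integrate with respect to w. Setting them equal: -w**2 + 4 = 0, i.e. -(w - 2)*(w + 2) = 0, so they meet at w = -2, 2.
For w in [-2, 2], s = -w**2 - 3*w is on the right; area = ∫[-2,2] (-w**2 + 4) dw = 32/3.

32/3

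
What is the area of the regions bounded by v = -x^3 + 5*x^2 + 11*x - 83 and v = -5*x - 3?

Set the curves equal: -x^3 + 5*x^2 + 11*x - 83 = -5*x - 3, so -x^3 + 5*x^2 + 16*x - 80 = 0, which factors as -(x - 5)*(x - 4)*(x + 4) = 0. The curves meet at x = -4, 4, 5.
On [-4, 4], v = -5*x - 3 is on top; that piece has area ∫[-4,4] (-(-x^3 + 5*x^2 + 16*x - 80)) dx = 1280/3.
On [4, 5], v = -x^3 + 5*x^2 + 11*x - 83 is on top; that piece has area ∫[4,5] (-x^3 + 5*x^2 + 16*x - 80) dx = 17/12.
Total enclosed area = 1280/3 + 17/12 = 5137/12.

5137/12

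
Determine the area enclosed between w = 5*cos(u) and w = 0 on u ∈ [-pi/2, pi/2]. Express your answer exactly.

On [-pi/2, pi/2], (5*cos(u)) - (0) = 5*cos(u) is ≥ 0 throughout, so the area is a single integral of |5*cos(u)|.
∫[-pi/2,pi/2] (5*cos(u)) du = 10.

10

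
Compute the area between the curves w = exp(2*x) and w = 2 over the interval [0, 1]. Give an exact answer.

-7/2 + 2*log(2) + exp(2)/2

The difference (exp(2*x)) - (2) = exp(2*x) - 2 changes sign at x = log(2)/2 inside [0, 1], so split the integral there.
∫[0,log(2)/2] (exp(2*x) - 2) dx = 1/2 - log(2); the area of that piece is -1/2 + log(2).
∫[log(2)/2,1] (exp(2*x) - 2) dx = -3 + log(2) + exp(2)/2.
Total area = (-1/2 + log(2)) + (-3 + log(2) + exp(2)/2) = -7/2 + 2*log(2) + exp(2)/2.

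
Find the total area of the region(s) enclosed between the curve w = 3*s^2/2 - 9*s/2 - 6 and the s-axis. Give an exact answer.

The curve meets the s-axis where 3*s^2/2 - 9*s/2 - 6 = 0, i.e. 3*(s - 4)*(s + 1)/2 = 0, at s = -1, 4.
On [-1, 4] the curve lies below the axis; ∫[-1,4] (3*s^2/2 - 9*s/2 - 6) ds = -125/4, giving area 125/4.

125/4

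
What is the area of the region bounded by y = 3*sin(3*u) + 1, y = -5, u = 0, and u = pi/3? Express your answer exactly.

On [0, pi/3], (3*sin(3*u) + 1) - (-5) = 3*sin(3*u) + 6 is ≥ 0 throughout, so the area is a single integral of |3*sin(3*u) + 6|.
∫[0,pi/3] (3*sin(3*u) + 6) du = 2 + 2*pi.

2 + 2*pi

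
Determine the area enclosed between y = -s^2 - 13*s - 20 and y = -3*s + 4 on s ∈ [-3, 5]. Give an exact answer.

On [-3, 5], (-s^2 - 13*s - 20) - (-3*s + 4) = -s^2 - 10*s - 24 is ≤ 0 throughout, so the area is a single integral of |-s^2 - 10*s - 24|.
∫[-3,5] (-s^2 - 10*s - 24) ds = -968/3; the area of that piece is 968/3.

968/3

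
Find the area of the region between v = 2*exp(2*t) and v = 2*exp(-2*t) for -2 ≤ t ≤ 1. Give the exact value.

-4 + exp(-4) + exp(-2) + exp(2) + exp(4)

The difference (2*exp(2*t)) - (2*exp(-2*t)) = 2*exp(2*t) - 2*exp(-2*t) changes sign at t = 0 inside [-2, 1], so split the integral there.
∫[-2,0] (2*exp(2*t) - 2*exp(-2*t)) dt = -exp(4) - exp(-4) + 2; the area of that piece is -2 + exp(-4) + exp(4).
∫[0,1] (2*exp(2*t) - 2*exp(-2*t)) dt = -2 + exp(-2) + exp(2).
Total area = (-2 + exp(-4) + exp(4)) + (-2 + exp(-2) + exp(2)) = -4 + exp(-4) + exp(-2) + exp(2) + exp(4).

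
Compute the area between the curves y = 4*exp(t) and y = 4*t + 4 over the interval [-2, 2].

On [-2, 2], (4*exp(t)) - (4*t + 4) = -4*t + 4*exp(t) - 4 is ≥ 0 throughout, so the area is a single integral of |-4*t + 4*exp(t) - 4|.
∫[-2,2] (-4*t + 4*exp(t) - 4) dt = -16 - 4*exp(-2) + 4*exp(2).

-16 - 4*exp(-2) + 4*exp(2)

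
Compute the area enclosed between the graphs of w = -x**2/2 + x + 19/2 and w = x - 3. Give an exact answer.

250/3

Set the curves equal: -x**2/2 + x + 19/2 = x - 3, so -x**2/2 + 25/2 = 0, which factors as -(x - 5)*(x + 5)/2 = 0. The curves meet at x = -5, 5.
On [-5, 5], w = -x**2/2 + x + 19/2 is on top; that piece has area ∫[-5,5] (-x**2/2 + 25/2) dx = 250/3.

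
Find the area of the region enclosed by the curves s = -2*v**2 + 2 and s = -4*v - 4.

64/3

Both boundary curves give s as a function of v, so integrate with respect to v. Setting them equal: -2*v**2 + 4*v + 6 = 0, i.e. -2*(v - 3)*(v + 1) = 0, so they meet at v = -1, 3.
For v in [-1, 3], s = -2*v**2 + 2 is on the right; area = ∫[-1,3] (-2*v**2 + 4*v + 6) dv = 64/3.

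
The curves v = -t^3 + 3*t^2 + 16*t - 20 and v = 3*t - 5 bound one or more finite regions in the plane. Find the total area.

128

Set the curves equal: -t^3 + 3*t^2 + 16*t - 20 = 3*t - 5, so -t^3 + 3*t^2 + 13*t - 15 = 0, which factors as -(t - 5)*(t - 1)*(t + 3) = 0. The curves meet at t = -3, 1, 5.
On [-3, 1], v = 3*t - 5 is on top; that piece has area ∫[-3,1] (-(-t^3 + 3*t^2 + 13*t - 15)) dt = 64.
On [1, 5], v = -t^3 + 3*t^2 + 16*t - 20 is on top; that piece has area ∫[1,5] (-t^3 + 3*t^2 + 13*t - 15) dt = 64.
Total enclosed area = 64 + 64 = 128.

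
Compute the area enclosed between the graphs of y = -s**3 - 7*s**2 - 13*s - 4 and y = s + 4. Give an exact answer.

Set the curves equal: -s**3 - 7*s**2 - 13*s - 4 = s + 4, so -s**3 - 7*s**2 - 14*s - 8 = 0, which factors as -(s + 1)*(s + 2)*(s + 4) = 0. The curves meet at s = -4, -2, -1.
On [-4, -2], y = s + 4 is on top; that piece has area ∫[-4,-2] (-(-s**3 - 7*s**2 - 14*s - 8)) ds = 8/3.
On [-2, -1], y = -s**3 - 7*s**2 - 13*s - 4 is on top; that piece has area ∫[-2,-1] (-s**3 - 7*s**2 - 14*s - 8) ds = 5/12.
Total enclosed area = 8/3 + 5/12 = 37/12.

37/12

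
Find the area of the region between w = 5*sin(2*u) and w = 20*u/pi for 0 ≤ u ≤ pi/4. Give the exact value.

On [0, pi/4], (5*sin(2*u)) - (20*u/pi) = -20*u/pi + 5*sin(2*u) is ≥ 0 throughout, so the area is a single integral of |-20*u/pi + 5*sin(2*u)|.
∫[0,pi/4] (-20*u/pi + 5*sin(2*u)) du = 5/2 - 5*pi/8.

5/2 - 5*pi/8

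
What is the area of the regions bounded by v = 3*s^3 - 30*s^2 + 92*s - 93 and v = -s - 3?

Set the curves equal: 3*s^3 - 30*s^2 + 92*s - 93 = -s - 3, so 3*s^3 - 30*s^2 + 93*s - 90 = 0, which factors as 3*(s - 5)*(s - 3)*(s - 2) = 0. The curves meet at s = 2, 3, 5.
On [2, 3], v = 3*s^3 - 30*s^2 + 92*s - 93 is on top; that piece has area ∫[2,3] (3*s^3 - 30*s^2 + 93*s - 90) ds = 5/4.
On [3, 5], v = -s - 3 is on top; that piece has area ∫[3,5] (-(3*s^3 - 30*s^2 + 93*s - 90)) ds = 8.
Total enclosed area = 5/4 + 8 = 37/4.

37/4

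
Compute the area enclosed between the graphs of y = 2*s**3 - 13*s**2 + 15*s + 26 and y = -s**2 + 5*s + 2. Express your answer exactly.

131/2

Set the curves equal: 2*s**3 - 13*s**2 + 15*s + 26 = -s**2 + 5*s + 2, so 2*s**3 - 12*s**2 + 10*s + 24 = 0, which factors as 2*(s - 4)*(s - 3)*(s + 1) = 0. The curves meet at s = -1, 3, 4.
On [-1, 3], y = 2*s**3 - 13*s**2 + 15*s + 26 is on top; that piece has area ∫[-1,3] (2*s**3 - 12*s**2 + 10*s + 24) ds = 64.
On [3, 4], y = -s**2 + 5*s + 2 is on top; that piece has area ∫[3,4] (-(2*s**3 - 12*s**2 + 10*s + 24)) ds = 3/2.
Total enclosed area = 64 + 3/2 = 131/2.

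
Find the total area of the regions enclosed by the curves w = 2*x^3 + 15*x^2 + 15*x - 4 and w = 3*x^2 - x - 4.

16

Set the curves equal: 2*x^3 + 15*x^2 + 15*x - 4 = 3*x^2 - x - 4, so 2*x^3 + 12*x^2 + 16*x = 0, which factors as 2*x*(x + 2)*(x + 4) = 0. The curves meet at x = -4, -2, 0.
On [-4, -2], w = 2*x^3 + 15*x^2 + 15*x - 4 is on top; that piece has area ∫[-4,-2] (2*x^3 + 12*x^2 + 16*x) dx = 8.
On [-2, 0], w = 3*x^2 - x - 4 is on top; that piece has area ∫[-2,0] (-(2*x^3 + 12*x^2 + 16*x)) dx = 8.
Total enclosed area = 8 + 8 = 16.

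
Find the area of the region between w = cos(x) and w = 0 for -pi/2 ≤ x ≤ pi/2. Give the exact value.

On [-pi/2, pi/2], (cos(x)) - (0) = cos(x) is ≥ 0 throughout, so the area is a single integral of |cos(x)|.
∫[-pi/2,pi/2] (cos(x)) dx = 2.

2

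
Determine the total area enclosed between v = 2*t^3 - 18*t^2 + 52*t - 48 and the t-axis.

1

The curve meets the t-axis where 2*t^3 - 18*t^2 + 52*t - 48 = 0, i.e. 2*(t - 4)*(t - 3)*(t - 2) = 0, at t = 2, 3, 4.
On [2, 3] the curve lies above the axis; ∫[2,3] (2*t^3 - 18*t^2 + 52*t - 48) dt = 1/2, giving area 1/2.
On [3, 4] the curve lies below the axis; ∫[3,4] (2*t^3 - 18*t^2 + 52*t - 48) dt = -1/2, giving area 1/2.
Total area = 1/2 + 1/2 = 1.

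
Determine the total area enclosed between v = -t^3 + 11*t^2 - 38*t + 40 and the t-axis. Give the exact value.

The curve meets the t-axis where -t^3 + 11*t^2 - 38*t + 40 = 0, i.e. -(t - 5)*(t - 4)*(t - 2) = 0, at t = 2, 4, 5.
On [2, 4] the curve lies below the axis; ∫[2,4] (-t^3 + 11*t^2 - 38*t + 40) dt = -8/3, giving area 8/3.
On [4, 5] the curve lies above the axis; ∫[4,5] (-t^3 + 11*t^2 - 38*t + 40) dt = 5/12, giving area 5/12.
Total area = 8/3 + 5/12 = 37/12.

37/12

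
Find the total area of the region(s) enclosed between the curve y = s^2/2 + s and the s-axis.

The curve meets the s-axis where s^2/2 + s = 0, i.e. s*(s + 2)/2 = 0, at s = -2, 0.
On [-2, 0] the curve lies below the axis; ∫[-2,0] (s^2/2 + s) ds = -2/3, giving area 2/3.

2/3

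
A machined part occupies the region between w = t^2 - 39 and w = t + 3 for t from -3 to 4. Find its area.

1603/6

On [-3, 4], (t^2 - 39) - (t + 3) = t^2 - t - 42 is ≤ 0 throughout, so the area is a single integral of |t^2 - t - 42|.
∫[-3,4] (t^2 - t - 42) dt = -1603/6; the area of that piece is 1603/6.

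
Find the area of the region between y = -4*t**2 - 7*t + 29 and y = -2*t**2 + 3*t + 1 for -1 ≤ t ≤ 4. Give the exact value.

The difference (-4*t**2 - 7*t + 29) - (-2*t**2 + 3*t + 1) = -2*t**2 - 10*t + 28 changes sign at t = 2 inside [-1, 4], so split the integral there.
∫[-1,2] (-2*t**2 - 10*t + 28) dt = 63.
∫[2,4] (-2*t**2 - 10*t + 28) dt = -124/3; the area of that piece is 124/3.
Total area = 63 + 124/3 = 313/3.

313/3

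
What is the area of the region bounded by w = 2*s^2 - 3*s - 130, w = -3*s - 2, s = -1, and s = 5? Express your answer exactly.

On [-1, 5], (2*s^2 - 3*s - 130) - (-3*s - 2) = 2*s^2 - 128 is ≤ 0 throughout, so the area is a single integral of |2*s^2 - 128|.
∫[-1,5] (2*s^2 - 128) ds = -684; the area of that piece is 684.

684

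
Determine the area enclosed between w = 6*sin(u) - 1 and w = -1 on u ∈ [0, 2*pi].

The difference (6*sin(u) - 1) - (-1) = 6*sin(u) changes sign at u = pi inside [0, 2*pi], so split the integral there.
∫[0,pi] (6*sin(u)) du = 12.
∫[pi,2*pi] (6*sin(u)) du = -12; the area of that piece is 12.
Total area = 12 + 12 = 24.

24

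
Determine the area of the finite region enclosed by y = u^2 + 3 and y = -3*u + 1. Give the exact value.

1/6

Set the curves equal: u^2 + 3 = -3*u + 1, so u^2 + 3*u + 2 = 0, which factors as (u + 1)*(u + 2) = 0. The curves meet at u = -2, -1.
On [-2, -1], y = -3*u + 1 is on top; that piece has area ∫[-2,-1] (-(u^2 + 3*u + 2)) du = 1/6.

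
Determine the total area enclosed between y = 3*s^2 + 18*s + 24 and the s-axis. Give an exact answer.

4

The curve meets the s-axis where 3*s^2 + 18*s + 24 = 0, i.e. 3*(s + 2)*(s + 4) = 0, at s = -4, -2.
On [-4, -2] the curve lies below the axis; ∫[-4,-2] (3*s^2 + 18*s + 24) ds = -4, giving area 4.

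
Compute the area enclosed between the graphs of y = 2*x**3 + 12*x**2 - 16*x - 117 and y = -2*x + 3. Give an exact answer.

517

Set the curves equal: 2*x**3 + 12*x**2 - 16*x - 117 = -2*x + 3, so 2*x**3 + 12*x**2 - 14*x - 120 = 0, which factors as 2*(x - 3)*(x + 4)*(x + 5) = 0. The curves meet at x = -5, -4, 3.
On [-5, -4], y = 2*x**3 + 12*x**2 - 16*x - 117 is on top; that piece has area ∫[-5,-4] (2*x**3 + 12*x**2 - 14*x - 120) dx = 5/2.
On [-4, 3], y = -2*x + 3 is on top; that piece has area ∫[-4,3] (-(2*x**3 + 12*x**2 - 14*x - 120)) dx = 1029/2.
Total enclosed area = 5/2 + 1029/2 = 517.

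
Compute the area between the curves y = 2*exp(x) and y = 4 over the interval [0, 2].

The difference (2*exp(x)) - (4) = 2*exp(x) - 4 changes sign at x = log(2) inside [0, 2], so split the integral there.
∫[0,log(2)] (2*exp(x) - 4) dx = 2 - log(16); the area of that piece is -2 + log(16).
∫[log(2),2] (2*exp(x) - 4) dx = -12 + 4*log(2) + 2*exp(2).
Total area = (-2 + log(16)) + (-12 + 4*log(2) + 2*exp(2)) = -14 + 8*log(2) + 2*exp(2).

-14 + 8*log(2) + 2*exp(2)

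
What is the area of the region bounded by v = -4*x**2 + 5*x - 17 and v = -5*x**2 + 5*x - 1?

256/3

Set the curves equal: -4*x**2 + 5*x - 17 = -5*x**2 + 5*x - 1, so x**2 - 16 = 0, which factors as (x - 4)*(x + 4) = 0. The curves meet at x = -4, 4.
On [-4, 4], v = -5*x**2 + 5*x - 1 is on top; that piece has area ∫[-4,4] (-(x**2 - 16)) dx = 256/3.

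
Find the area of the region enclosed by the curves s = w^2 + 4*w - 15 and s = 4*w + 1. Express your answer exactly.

Both boundary curves give s as a function of w, so integrate with respect to w. Setting them equal: w^2 - 16 = 0, i.e. (w - 4)*(w + 4) = 0, so they meet at w = -4, 4.
For w in [-4, 4], s = w^2 + 4*w - 15 is on the left; area = ∫[-4,4] (-(w^2 - 16)) dw = 256/3.

256/3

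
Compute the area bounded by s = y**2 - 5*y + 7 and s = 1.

Both boundary curves give s as a function of y, so integrate with respect to y. Setting them equal: y**2 - 5*y + 6 = 0, i.e. (y - 3)*(y - 2) = 0, so they meet at y = 2, 3.
For y in [2, 3], s = y**2 - 5*y + 7 is on the left; area = ∫[2,3] (-(y**2 - 5*y + 6)) dy = 1/6.

1/6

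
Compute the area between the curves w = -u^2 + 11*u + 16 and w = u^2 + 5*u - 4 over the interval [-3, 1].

158/3

The difference (-u^2 + 11*u + 16) - (u^2 + 5*u - 4) = -2*u^2 + 6*u + 20 changes sign at u = -2 inside [-3, 1], so split the integral there.
∫[-3,-2] (-2*u^2 + 6*u + 20) du = -23/3; the area of that piece is 23/3.
∫[-2,1] (-2*u^2 + 6*u + 20) du = 45.
Total area = 23/3 + 45 = 158/3.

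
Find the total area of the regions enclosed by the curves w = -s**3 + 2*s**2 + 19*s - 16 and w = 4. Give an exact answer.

2521/12

Set the curves equal: -s**3 + 2*s**2 + 19*s - 16 = 4, so -s**3 + 2*s**2 + 19*s - 20 = 0, which factors as -(s - 5)*(s - 1)*(s + 4) = 0. The curves meet at s = -4, 1, 5.
On [-4, 1], w = 4 is on top; that piece has area ∫[-4,1] (-(-s**3 + 2*s**2 + 19*s - 20)) ds = 1625/12.
On [1, 5], w = -s**3 + 2*s**2 + 19*s - 16 is on top; that piece has area ∫[1,5] (-s**3 + 2*s**2 + 19*s - 20) ds = 224/3.
Total enclosed area = 1625/12 + 224/3 = 2521/12.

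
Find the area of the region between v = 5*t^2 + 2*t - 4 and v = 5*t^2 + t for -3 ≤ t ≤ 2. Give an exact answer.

45/2

On [-3, 2], (5*t^2 + 2*t - 4) - (5*t^2 + t) = t - 4 is ≤ 0 throughout, so the area is a single integral of |t - 4|.
∫[-3,2] (t - 4) dt = -45/2; the area of that piece is 45/2.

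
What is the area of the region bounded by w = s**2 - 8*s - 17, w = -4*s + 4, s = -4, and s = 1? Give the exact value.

The difference (s**2 - 8*s - 17) - (-4*s + 4) = s**2 - 4*s - 21 changes sign at s = -3 inside [-4, 1], so split the integral there.
∫[-4,-3] (s**2 - 4*s - 21) ds = 16/3.
∫[-3,1] (s**2 - 4*s - 21) ds = -176/3; the area of that piece is 176/3.
Total area = 16/3 + 176/3 = 64.

64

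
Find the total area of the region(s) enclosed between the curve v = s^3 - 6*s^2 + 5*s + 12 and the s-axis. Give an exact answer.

131/4

The curve meets the s-axis where s^3 - 6*s^2 + 5*s + 12 = 0, i.e. (s - 4)*(s - 3)*(s + 1) = 0, at s = -1, 3, 4.
On [-1, 3] the curve lies above the axis; ∫[-1,3] (s^3 - 6*s^2 + 5*s + 12) ds = 32, giving area 32.
On [3, 4] the curve lies below the axis; ∫[3,4] (s^3 - 6*s^2 + 5*s + 12) ds = -3/4, giving area 3/4.
Total area = 32 + 3/4 = 131/4.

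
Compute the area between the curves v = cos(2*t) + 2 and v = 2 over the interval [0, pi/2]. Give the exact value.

1

The difference (cos(2*t) + 2) - (2) = cos(2*t) changes sign at t = pi/4 inside [0, pi/2], so split the integral there.
∫[0,pi/4] (cos(2*t)) dt = 1/2.
∫[pi/4,pi/2] (cos(2*t)) dt = -1/2; the area of that piece is 1/2.
Total area = 1/2 + 1/2 = 1.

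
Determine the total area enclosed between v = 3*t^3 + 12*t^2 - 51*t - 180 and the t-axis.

The curve meets the t-axis where 3*t^3 + 12*t^2 - 51*t - 180 = 0, i.e. 3*(t - 4)*(t + 3)*(t + 5) = 0, at t = -5, -3, 4.
On [-5, -3] the curve lies above the axis; ∫[-5,-3] (3*t^3 + 12*t^2 - 51*t - 180) dt = 32, giving area 32.
On [-3, 4] the curve lies below the axis; ∫[-3,4] (3*t^3 + 12*t^2 - 51*t - 180) dt = -3773/4, giving area 3773/4.
Total area = 32 + 3773/4 = 3901/4.

3901/4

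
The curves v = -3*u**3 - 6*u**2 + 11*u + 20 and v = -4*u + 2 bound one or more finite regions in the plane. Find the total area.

253/4

Set the curves equal: -3*u**3 - 6*u**2 + 11*u + 20 = -4*u + 2, so -3*u**3 - 6*u**2 + 15*u + 18 = 0, which factors as -3*(u - 2)*(u + 1)*(u + 3) = 0. The curves meet at u = -3, -1, 2.
On [-3, -1], v = -4*u + 2 is on top; that piece has area ∫[-3,-1] (-(-3*u**3 - 6*u**2 + 15*u + 18)) du = 16.
On [-1, 2], v = -3*u**3 - 6*u**2 + 11*u + 20 is on top; that piece has area ∫[-1,2] (-3*u**3 - 6*u**2 + 15*u + 18) du = 189/4.
Total enclosed area = 16 + 189/4 = 253/4.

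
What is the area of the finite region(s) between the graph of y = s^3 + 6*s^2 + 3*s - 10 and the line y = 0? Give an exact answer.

The curve meets the s-axis where s^3 + 6*s^2 + 3*s - 10 = 0, i.e. (s - 1)*(s + 2)*(s + 5) = 0, at s = -5, -2, 1.
On [-5, -2] the curve lies above the axis; ∫[-5,-2] (s^3 + 6*s^2 + 3*s - 10) ds = 81/4, giving area 81/4.
On [-2, 1] the curve lies below the axis; ∫[-2,1] (s^3 + 6*s^2 + 3*s - 10) ds = -81/4, giving area 81/4.
Total area = 81/4 + 81/4 = 81/2.

81/2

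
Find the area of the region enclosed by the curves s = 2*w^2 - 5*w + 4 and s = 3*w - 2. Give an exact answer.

Both boundary curves give s as a function of w, so integrate with respect to w. Setting them equal: 2*w^2 - 8*w + 6 = 0, i.e. 2*(w - 3)*(w - 1) = 0, so they meet at w = 1, 3.
For w in [1, 3], s = 2*w^2 - 5*w + 4 is on the left; area = ∫[1,3] (-(2*w^2 - 8*w + 6)) dw = 8/3.

8/3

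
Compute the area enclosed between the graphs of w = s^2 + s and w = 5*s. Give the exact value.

32/3

Set the curves equal: s^2 + s = 5*s, so s^2 - 4*s = 0, which factors as s*(s - 4) = 0. The curves meet at s = 0, 4.
On [0, 4], w = 5*s is on top; that piece has area ∫[0,4] (-(s^2 - 4*s)) ds = 32/3.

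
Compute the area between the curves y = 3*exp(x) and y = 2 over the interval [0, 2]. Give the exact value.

On [0, 2], (3*exp(x)) - (2) = 3*exp(x) - 2 is ≥ 0 throughout, so the area is a single integral of |3*exp(x) - 2|.
∫[0,2] (3*exp(x) - 2) dx = -7 + 3*exp(2).

-7 + 3*exp(2)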